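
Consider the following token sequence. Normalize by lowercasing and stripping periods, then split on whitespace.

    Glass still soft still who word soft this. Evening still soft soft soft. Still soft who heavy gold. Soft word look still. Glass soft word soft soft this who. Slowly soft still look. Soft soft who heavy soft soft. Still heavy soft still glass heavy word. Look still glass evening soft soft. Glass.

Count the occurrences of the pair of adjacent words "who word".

Scanning the 52 overlapping bigram windows for "who word":
  position 5–6: who word

1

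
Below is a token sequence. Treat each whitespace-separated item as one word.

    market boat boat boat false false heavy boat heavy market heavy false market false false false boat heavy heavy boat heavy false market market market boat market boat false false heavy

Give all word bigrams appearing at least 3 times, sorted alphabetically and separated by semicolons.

Bigram counts meeting the condition (at least 3 times):
  boat heavy: 3
  false false: 4
  market boat: 3

boat heavy; false false; market boat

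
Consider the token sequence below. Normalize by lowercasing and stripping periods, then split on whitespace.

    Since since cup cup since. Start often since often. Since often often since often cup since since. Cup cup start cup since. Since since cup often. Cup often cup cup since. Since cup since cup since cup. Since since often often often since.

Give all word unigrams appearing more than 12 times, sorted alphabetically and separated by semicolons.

cup; since

Unigram counts meeting the condition (more than 12 times):
  cup: 13
  since: 18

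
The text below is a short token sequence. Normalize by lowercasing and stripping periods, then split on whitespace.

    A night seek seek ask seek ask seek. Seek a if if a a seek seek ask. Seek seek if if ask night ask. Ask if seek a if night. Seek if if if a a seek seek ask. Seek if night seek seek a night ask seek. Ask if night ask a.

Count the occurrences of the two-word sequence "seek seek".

Scanning the 52 overlapping bigram windows for "seek seek":
  position 3–4: seek seek
  position 8–9: seek seek
  position 15–16: seek seek
  position 18–19: seek seek
  position 37–38: seek seek
  position 43–44: seek seek

6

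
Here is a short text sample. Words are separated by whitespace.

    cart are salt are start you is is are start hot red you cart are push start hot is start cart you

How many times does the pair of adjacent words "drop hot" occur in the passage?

Scanning the 21 overlapping bigram windows for "drop hot":
  (none found)

0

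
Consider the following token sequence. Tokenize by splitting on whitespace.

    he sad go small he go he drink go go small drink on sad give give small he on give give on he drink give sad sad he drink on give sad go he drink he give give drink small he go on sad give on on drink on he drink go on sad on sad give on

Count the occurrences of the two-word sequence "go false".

Scanning the 57 overlapping bigram windows for "go false":
  (none found)

0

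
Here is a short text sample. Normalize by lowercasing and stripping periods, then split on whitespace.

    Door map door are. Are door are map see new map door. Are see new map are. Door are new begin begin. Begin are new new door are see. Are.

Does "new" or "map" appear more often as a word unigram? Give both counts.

"new": 5 occurrences
"map": 4 occurrences

"new" (5 vs 4)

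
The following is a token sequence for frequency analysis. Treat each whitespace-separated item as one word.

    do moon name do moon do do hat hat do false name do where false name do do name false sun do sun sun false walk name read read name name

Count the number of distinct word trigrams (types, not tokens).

31 tokens → 29 trigram windows in total.
Repeated trigrams (each contributes count−1 duplicates):
  false name do: 2
1 duplicate windows → 29 − 1 = 28 distinct.

28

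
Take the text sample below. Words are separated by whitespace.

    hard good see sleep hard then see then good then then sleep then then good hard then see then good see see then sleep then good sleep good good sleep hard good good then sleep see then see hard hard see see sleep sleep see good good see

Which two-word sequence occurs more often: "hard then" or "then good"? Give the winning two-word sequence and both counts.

"hard then": 2 occurrences
"then good": 4 occurrences

"then good" (4 vs 2)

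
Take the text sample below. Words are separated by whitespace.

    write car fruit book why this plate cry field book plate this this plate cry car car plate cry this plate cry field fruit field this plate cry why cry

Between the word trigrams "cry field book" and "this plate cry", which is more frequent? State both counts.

"cry field book": 1 occurrence
"this plate cry": 4 occurrences

"this plate cry" (4 vs 1)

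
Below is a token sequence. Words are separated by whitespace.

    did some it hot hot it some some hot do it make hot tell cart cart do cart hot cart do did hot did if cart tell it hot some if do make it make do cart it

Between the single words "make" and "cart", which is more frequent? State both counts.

"make": 3 occurrences
"cart": 6 occurrences

"cart" (6 vs 3)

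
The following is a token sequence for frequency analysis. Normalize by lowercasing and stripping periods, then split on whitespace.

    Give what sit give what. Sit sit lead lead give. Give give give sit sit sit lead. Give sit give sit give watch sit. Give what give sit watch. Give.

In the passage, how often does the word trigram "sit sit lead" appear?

Scanning the 28 overlapping trigram windows for "sit sit lead":
  position 6–8: sit sit lead
  position 15–17: sit sit lead

2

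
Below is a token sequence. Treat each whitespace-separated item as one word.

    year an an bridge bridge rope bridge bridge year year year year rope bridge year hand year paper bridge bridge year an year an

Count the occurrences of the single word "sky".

0

Scanning the 24 tokens for "sky":
  (none found)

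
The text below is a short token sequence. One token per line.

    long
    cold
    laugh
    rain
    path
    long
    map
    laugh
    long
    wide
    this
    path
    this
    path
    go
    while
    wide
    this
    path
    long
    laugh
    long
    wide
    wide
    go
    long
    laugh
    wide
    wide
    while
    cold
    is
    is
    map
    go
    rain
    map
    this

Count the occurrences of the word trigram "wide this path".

Scanning the 36 overlapping trigram windows for "wide this path":
  position 10–12: wide this path
  position 17–19: wide this path

2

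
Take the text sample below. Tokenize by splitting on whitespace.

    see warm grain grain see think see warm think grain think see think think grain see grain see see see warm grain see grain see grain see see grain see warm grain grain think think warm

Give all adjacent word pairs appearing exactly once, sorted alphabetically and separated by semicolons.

Bigram counts meeting the condition (exactly once):
  think warm: 1
  warm think: 1

think warm; warm think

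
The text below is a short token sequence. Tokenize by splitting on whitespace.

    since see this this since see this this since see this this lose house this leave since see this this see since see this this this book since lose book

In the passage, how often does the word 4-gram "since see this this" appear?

Scanning the 27 overlapping 4-gram windows for "since see this this":
  position 1–4: since see this this
  position 5–8: since see this this
  position 9–12: since see this this
  position 17–20: since see this this
  position 22–25: since see this this

5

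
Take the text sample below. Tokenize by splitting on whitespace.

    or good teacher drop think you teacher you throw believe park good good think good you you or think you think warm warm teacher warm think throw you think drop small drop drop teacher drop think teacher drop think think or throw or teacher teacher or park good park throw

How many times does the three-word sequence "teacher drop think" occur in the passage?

3

Scanning the 48 overlapping trigram windows for "teacher drop think":
  position 3–5: teacher drop think
  position 34–36: teacher drop think
  position 37–39: teacher drop think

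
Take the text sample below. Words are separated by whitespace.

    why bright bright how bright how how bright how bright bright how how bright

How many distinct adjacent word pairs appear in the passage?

5

14 tokens → 13 bigram windows in total.
Repeated bigrams (each contributes count−1 duplicates):
  bright how: 4
  how bright: 4
  bright bright: 2
  how how: 2
8 duplicate windows → 13 − 8 = 5 distinct.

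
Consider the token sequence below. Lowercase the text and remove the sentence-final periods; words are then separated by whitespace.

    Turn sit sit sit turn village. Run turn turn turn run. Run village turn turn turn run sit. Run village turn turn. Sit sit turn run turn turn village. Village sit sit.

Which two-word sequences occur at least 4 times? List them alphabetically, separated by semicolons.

sit sit; turn turn

Bigram counts meeting the condition (at least 4 times):
  sit sit: 4
  turn turn: 6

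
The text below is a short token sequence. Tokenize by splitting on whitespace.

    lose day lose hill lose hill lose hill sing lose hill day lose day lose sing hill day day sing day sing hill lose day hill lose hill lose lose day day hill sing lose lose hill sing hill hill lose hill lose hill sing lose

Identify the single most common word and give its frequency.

Unigram frequencies (highest first):
  lose: 16
  hill: 14
  day: 9
  sing: 7

"lose", 16 times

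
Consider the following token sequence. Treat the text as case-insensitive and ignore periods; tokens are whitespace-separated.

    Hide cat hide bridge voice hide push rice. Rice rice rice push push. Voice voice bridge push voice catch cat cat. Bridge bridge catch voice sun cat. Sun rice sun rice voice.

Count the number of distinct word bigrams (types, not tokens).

32 tokens → 31 bigram windows in total.
Repeated bigrams (each contributes count−1 duplicates):
  rice rice: 3
  push voice: 2
  sun rice: 2
4 duplicate windows → 31 − 4 = 27 distinct.

27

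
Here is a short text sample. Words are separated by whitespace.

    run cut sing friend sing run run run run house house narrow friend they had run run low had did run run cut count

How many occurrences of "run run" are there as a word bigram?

Scanning the 23 overlapping bigram windows for "run run":
  position 6–7: run run
  position 7–8: run run
  position 8–9: run run
  position 16–17: run run
  position 21–22: run run

5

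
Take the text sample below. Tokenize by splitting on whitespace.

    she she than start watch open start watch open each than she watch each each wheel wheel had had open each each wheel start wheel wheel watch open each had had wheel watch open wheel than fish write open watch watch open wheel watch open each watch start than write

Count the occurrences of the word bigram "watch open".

Scanning the 49 overlapping bigram windows for "watch open":
  position 5–6: watch open
  position 8–9: watch open
  position 27–28: watch open
  position 33–34: watch open
  position 41–42: watch open
  position 44–45: watch open

6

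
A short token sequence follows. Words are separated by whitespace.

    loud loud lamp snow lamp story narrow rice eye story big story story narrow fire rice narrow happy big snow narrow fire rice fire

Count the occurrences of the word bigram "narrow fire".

Scanning the 23 overlapping bigram windows for "narrow fire":
  position 14–15: narrow fire
  position 21–22: narrow fire

2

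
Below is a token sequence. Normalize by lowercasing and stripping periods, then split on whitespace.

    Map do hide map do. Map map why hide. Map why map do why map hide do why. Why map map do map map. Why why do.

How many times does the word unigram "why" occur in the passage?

Scanning the 27 tokens for "why":
  position 8: why
  position 11: why
  position 14: why
  position 18: why
  position 19: why
  position 25: why
  position 26: why

7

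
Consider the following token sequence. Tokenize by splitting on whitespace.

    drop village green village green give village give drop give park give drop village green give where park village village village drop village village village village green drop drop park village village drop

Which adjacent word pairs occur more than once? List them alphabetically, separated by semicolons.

drop village; give drop; green give; park village; village drop; village green; village village

Bigram counts meeting the condition (more than once):
  drop village: 3
  give drop: 2
  green give: 2
  park village: 2
  village drop: 2
  village green: 4
  village village: 6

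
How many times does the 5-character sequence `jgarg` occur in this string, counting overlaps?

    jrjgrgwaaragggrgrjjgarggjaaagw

1

Sliding a length-5 window over the 30 characters (26 positions):
  position 19–23: jgarg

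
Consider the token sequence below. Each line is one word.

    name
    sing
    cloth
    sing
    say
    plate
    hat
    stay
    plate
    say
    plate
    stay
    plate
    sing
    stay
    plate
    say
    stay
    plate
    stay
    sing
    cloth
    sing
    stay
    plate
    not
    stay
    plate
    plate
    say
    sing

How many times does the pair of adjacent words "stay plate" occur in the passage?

Scanning the 30 overlapping bigram windows for "stay plate":
  position 8–9: stay plate
  position 12–13: stay plate
  position 15–16: stay plate
  position 18–19: stay plate
  position 24–25: stay plate
  position 27–28: stay plate

6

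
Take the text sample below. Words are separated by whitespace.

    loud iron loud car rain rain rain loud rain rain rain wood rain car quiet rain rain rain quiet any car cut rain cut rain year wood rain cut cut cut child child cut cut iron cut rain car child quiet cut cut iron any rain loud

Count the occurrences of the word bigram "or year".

0

Scanning the 46 overlapping bigram windows for "or year":
  (none found)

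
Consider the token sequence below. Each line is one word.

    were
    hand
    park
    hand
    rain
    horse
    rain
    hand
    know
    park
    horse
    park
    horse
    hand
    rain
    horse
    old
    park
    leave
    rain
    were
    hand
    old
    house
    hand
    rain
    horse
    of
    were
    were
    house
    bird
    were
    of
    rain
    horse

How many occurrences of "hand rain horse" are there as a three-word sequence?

Scanning the 34 overlapping trigram windows for "hand rain horse":
  position 4–6: hand rain horse
  position 14–16: hand rain horse
  position 25–27: hand rain horse

3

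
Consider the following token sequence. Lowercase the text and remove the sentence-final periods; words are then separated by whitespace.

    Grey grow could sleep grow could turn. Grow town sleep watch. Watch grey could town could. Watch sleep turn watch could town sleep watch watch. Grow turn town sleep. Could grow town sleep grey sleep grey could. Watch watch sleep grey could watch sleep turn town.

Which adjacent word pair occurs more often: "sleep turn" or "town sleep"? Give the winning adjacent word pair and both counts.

"town sleep" (4 vs 2)

"sleep turn": 2 occurrences
"town sleep": 4 occurrences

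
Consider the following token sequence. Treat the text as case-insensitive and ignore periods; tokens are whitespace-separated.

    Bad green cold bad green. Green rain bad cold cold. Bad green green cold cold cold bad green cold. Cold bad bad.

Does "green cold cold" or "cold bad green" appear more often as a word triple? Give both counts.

"green cold cold": 2 occurrences
"cold bad green": 3 occurrences

"cold bad green" (3 vs 2)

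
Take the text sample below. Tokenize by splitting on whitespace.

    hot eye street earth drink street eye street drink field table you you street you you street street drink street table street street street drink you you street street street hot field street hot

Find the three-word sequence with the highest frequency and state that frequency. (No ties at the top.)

"you you street", 3 times

Trigram frequencies (highest first):
  you you street: 3
  you street street: 2
  street street drink: 2
  street street street: 2
  hot eye street: 1
  eye street earth: 1
  … (21 more, each ≤ 1)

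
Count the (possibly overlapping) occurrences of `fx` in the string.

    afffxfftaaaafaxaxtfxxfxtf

3

Sliding a length-2 window over the 25 characters (24 positions):
  position 4–5: fx
  position 19–20: fx
  position 22–23: fx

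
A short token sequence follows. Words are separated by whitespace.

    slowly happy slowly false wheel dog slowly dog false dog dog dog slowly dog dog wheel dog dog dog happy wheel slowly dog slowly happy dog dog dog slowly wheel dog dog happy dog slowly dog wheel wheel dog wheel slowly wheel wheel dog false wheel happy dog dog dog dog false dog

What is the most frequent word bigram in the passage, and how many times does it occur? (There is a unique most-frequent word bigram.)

Bigram frequencies (highest first):
  dog dog: 11
  wheel dog: 5
  dog slowly: 5
  slowly dog: 4
  dog false: 3
  dog wheel: 3
  … (12 more, each ≤ 3)

"dog dog", 11 times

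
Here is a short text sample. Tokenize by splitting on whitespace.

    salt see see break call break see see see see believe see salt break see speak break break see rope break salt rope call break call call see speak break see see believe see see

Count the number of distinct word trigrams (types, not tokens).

35 tokens → 33 trigram windows in total.
Repeated trigrams (each contributes count−1 duplicates):
  break see see: 2
  see believe see: 2
  see see believe: 2
  see see see: 2
  see speak break: 2
5 duplicate windows → 33 − 5 = 28 distinct.

28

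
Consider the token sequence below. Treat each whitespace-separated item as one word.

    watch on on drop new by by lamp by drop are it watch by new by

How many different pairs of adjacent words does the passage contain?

14

16 tokens → 15 bigram windows in total.
Repeated bigrams (each contributes count−1 duplicates):
  new by: 2
1 duplicate windows → 15 − 1 = 14 distinct.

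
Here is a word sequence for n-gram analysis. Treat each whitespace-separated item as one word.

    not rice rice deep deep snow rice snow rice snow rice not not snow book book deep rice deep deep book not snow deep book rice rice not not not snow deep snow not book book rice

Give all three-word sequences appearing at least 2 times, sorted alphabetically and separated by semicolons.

Trigram counts meeting the condition (at least 2 times):
  not not snow: 2
  not snow deep: 2
  rice deep deep: 2
  rice not not: 2
  rice snow rice: 2
  snow rice snow: 2

not not snow; not snow deep; rice deep deep; rice not not; rice snow rice; snow rice snow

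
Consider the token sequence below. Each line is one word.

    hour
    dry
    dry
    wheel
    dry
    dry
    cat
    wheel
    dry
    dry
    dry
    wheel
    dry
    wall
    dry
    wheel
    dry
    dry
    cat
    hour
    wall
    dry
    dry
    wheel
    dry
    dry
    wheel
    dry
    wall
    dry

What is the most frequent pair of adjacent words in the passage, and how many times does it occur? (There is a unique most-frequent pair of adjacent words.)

"dry dry", 7 times

Bigram frequencies (highest first):
  dry dry: 7
  wheel dry: 6
  dry wheel: 5
  wall dry: 3
  dry cat: 2
  dry wall: 2
  … (4 more, each ≤ 1)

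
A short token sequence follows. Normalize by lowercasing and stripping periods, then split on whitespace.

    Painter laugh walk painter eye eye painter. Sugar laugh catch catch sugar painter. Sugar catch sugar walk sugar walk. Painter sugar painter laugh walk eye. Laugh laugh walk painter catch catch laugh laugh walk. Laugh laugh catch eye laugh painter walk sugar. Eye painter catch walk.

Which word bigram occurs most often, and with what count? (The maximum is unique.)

"laugh walk", 4 times

Bigram frequencies (highest first):
  laugh walk: 4
  walk painter: 3
  painter sugar: 3
  laugh laugh: 3
  painter laugh: 2
  eye painter: 2
  … (20 more, each ≤ 2)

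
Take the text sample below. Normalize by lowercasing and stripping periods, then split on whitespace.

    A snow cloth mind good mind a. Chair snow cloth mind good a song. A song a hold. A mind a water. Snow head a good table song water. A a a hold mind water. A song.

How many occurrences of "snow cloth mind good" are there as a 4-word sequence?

Scanning the 34 overlapping 4-gram windows for "snow cloth mind good":
  position 2–5: snow cloth mind good
  position 9–12: snow cloth mind good

2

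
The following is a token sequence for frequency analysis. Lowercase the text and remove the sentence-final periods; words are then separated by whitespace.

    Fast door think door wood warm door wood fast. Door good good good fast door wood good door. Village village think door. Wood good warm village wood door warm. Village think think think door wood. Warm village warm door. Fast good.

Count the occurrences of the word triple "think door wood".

Scanning the 39 overlapping trigram windows for "think door wood":
  position 3–5: think door wood
  position 21–23: think door wood
  position 33–35: think door wood

3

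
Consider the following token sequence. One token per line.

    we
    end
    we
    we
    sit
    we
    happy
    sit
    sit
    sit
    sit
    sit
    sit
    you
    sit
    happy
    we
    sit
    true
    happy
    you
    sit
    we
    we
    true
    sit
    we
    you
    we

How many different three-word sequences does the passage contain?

29 tokens → 27 trigram windows in total.
Repeated trigrams (each contributes count−1 duplicates):
  sit sit sit: 4
3 duplicate windows → 27 − 3 = 24 distinct.

24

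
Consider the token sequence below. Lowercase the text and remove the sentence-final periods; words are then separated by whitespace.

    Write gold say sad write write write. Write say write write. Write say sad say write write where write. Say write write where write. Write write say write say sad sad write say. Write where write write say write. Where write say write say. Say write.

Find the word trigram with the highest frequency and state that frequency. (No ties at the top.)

"write say write", 6 times

Trigram frequencies (highest first):
  write say write: 6
  write write write: 4
  write write say: 4
  write where write: 4
  say write write: 3
  write say sad: 2
  … (16 more, each ≤ 2)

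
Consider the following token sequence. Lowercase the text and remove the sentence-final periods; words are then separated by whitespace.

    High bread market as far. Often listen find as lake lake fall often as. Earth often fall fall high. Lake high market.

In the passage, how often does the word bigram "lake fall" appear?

Scanning the 21 overlapping bigram windows for "lake fall":
  position 11–12: lake fall

1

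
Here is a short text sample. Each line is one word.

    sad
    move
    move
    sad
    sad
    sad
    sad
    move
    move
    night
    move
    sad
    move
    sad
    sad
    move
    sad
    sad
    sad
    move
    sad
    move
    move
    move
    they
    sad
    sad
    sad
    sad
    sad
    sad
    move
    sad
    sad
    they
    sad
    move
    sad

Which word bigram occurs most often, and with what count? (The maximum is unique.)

"sad sad", 12 times

Bigram frequencies (highest first):
  sad sad: 12
  sad move: 8
  move sad: 7
  move move: 4
  they sad: 2
  move night: 1
  … (3 more, each ≤ 1)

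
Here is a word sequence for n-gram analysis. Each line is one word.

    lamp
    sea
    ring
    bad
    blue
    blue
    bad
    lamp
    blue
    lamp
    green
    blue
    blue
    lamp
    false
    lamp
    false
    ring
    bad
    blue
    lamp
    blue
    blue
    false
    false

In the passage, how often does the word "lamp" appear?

Scanning the 25 tokens for "lamp":
  position 1: lamp
  position 8: lamp
  position 10: lamp
  position 14: lamp
  position 16: lamp
  position 21: lamp

6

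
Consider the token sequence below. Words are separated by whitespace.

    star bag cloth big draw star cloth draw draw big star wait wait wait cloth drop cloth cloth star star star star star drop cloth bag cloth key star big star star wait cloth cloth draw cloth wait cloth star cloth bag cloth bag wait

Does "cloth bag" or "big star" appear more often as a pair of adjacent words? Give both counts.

"cloth bag" (3 vs 2)

"cloth bag": 3 occurrences
"big star": 2 occurrences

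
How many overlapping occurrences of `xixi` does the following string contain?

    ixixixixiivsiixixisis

4

Sliding a length-4 window over the 21 characters (18 positions):
  position 2–5: xixi
  position 4–7: xixi
  position 6–9: xixi
  position 15–18: xixi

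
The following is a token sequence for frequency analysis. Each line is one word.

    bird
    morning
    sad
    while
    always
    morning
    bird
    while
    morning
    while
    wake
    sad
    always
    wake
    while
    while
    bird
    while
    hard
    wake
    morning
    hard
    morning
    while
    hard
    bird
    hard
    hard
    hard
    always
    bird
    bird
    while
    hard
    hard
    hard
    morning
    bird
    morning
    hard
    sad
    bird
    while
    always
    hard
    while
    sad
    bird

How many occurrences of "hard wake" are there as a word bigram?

Scanning the 47 overlapping bigram windows for "hard wake":
  position 19–20: hard wake

1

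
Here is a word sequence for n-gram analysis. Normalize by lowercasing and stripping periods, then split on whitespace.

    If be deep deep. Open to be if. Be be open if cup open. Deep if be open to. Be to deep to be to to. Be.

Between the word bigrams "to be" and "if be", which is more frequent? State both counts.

"to be" (4 vs 3)

"to be": 4 occurrences
"if be": 3 occurrences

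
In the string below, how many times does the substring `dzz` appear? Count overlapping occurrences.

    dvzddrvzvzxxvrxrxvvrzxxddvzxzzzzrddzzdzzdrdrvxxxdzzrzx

Sliding a length-3 window over the 54 characters (52 positions):
  position 35–37: dzz
  position 38–40: dzz
  position 49–51: dzz

3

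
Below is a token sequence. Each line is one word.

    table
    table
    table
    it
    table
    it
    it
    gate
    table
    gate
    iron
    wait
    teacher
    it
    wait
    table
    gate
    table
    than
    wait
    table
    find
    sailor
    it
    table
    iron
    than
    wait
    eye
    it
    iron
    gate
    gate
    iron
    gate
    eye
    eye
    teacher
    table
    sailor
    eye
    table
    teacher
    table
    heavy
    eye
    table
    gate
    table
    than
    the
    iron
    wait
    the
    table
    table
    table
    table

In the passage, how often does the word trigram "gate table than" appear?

2

Scanning the 56 overlapping trigram windows for "gate table than":
  position 17–19: gate table than
  position 48–50: gate table than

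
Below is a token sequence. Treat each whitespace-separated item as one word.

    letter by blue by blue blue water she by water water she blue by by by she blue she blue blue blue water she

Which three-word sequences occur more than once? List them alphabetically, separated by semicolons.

Trigram counts meeting the condition (more than once):
  blue blue water: 2
  blue water she: 2

blue blue water; blue water she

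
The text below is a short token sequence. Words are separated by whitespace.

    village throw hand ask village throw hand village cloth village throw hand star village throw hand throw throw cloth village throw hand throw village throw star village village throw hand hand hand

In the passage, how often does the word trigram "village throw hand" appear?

Scanning the 30 overlapping trigram windows for "village throw hand":
  position 1–3: village throw hand
  position 5–7: village throw hand
  position 10–12: village throw hand
  position 14–16: village throw hand
  position 20–22: village throw hand
  position 28–30: village throw hand

6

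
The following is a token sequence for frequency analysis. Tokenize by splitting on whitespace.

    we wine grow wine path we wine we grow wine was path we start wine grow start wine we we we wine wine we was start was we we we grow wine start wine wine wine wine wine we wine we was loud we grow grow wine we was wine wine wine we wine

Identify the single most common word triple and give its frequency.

"wine wine wine", 4 times

Trigram frequencies (highest first):
  wine wine wine: 4
  wine wine we: 3
  wine we was: 3
  we wine we: 2
  we grow wine: 2
  we we we: 2
  … (35 more, each ≤ 2)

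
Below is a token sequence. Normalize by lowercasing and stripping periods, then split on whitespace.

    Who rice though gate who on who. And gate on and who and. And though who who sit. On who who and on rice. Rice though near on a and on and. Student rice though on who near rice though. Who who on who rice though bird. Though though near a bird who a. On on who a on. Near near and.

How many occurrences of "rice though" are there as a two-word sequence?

Scanning the 61 overlapping bigram windows for "rice though":
  position 2–3: rice though
  position 25–26: rice though
  position 34–35: rice though
  position 39–40: rice though
  position 45–46: rice though

5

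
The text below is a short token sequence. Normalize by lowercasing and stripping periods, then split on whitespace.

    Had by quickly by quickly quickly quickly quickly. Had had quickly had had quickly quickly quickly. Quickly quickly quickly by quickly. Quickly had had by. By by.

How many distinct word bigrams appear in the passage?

8

27 tokens → 26 bigram windows in total.
Repeated bigrams (each contributes count−1 duplicates):
  quickly quickly: 9
  by quickly: 3
  had had: 3
  quickly had: 3
  by by: 2
  had by: 2
  had quickly: 2
  quickly by: 2
18 duplicate windows → 26 − 18 = 8 distinct.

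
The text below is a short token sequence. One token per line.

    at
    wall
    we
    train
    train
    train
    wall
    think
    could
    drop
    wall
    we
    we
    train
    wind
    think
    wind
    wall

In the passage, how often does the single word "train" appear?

Scanning the 18 tokens for "train":
  position 4: train
  position 5: train
  position 6: train
  position 14: train

4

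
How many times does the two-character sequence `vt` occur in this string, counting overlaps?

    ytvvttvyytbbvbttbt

Sliding a length-2 window over the 18 characters (17 positions):
  position 4–5: vt

1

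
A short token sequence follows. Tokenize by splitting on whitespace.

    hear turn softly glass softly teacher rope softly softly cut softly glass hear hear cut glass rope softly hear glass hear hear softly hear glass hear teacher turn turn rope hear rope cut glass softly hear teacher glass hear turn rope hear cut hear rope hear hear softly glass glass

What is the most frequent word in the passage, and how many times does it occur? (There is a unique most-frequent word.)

"hear", 15 times

Unigram frequencies (highest first):
  hear: 15
  softly: 9
  glass: 9
  rope: 6
  turn: 4
  cut: 4
  … (1 more, each ≤ 3)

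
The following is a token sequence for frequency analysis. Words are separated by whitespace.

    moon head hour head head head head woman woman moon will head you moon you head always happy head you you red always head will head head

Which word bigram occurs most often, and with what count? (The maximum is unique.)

Bigram frequencies (highest first):
  head head: 4
  will head: 2
  head you: 2
  moon head: 1
  head hour: 1
  hour head: 1
  … (15 more, each ≤ 1)

"head head", 4 times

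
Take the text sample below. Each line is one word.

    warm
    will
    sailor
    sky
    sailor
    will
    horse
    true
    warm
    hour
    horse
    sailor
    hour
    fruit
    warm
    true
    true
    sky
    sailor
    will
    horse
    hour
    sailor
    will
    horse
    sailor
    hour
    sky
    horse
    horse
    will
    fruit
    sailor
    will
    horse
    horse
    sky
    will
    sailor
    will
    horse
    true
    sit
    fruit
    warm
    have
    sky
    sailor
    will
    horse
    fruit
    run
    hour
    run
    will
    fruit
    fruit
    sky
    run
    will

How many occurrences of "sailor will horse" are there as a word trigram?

6

Scanning the 58 overlapping trigram windows for "sailor will horse":
  position 5–7: sailor will horse
  position 19–21: sailor will horse
  position 23–25: sailor will horse
  position 33–35: sailor will horse
  position 39–41: sailor will horse
  position 48–50: sailor will horse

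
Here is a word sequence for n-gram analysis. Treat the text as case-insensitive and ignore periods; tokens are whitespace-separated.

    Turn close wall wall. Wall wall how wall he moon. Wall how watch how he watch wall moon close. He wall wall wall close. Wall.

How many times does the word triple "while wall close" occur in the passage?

0

Scanning the 23 overlapping trigram windows for "while wall close":
  (none found)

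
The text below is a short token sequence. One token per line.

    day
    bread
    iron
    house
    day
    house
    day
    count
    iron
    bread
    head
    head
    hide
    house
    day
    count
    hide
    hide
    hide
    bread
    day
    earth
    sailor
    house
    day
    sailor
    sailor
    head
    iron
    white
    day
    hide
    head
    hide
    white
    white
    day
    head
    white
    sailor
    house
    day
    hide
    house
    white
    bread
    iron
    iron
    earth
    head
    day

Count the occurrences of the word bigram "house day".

5

Scanning the 50 overlapping bigram windows for "house day":
  position 4–5: house day
  position 6–7: house day
  position 14–15: house day
  position 24–25: house day
  position 41–42: house day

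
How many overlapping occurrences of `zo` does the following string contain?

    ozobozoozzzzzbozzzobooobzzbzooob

4

Sliding a length-2 window over the 32 characters (31 positions):
  position 2–3: zo
  position 6–7: zo
  position 18–19: zo
  position 28–29: zo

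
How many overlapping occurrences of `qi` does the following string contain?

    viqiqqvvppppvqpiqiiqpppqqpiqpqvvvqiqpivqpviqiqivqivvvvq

Sliding a length-2 window over the 55 characters (54 positions):
  position 3–4: qi
  position 17–18: qi
  position 34–35: qi
  position 44–45: qi
  position 46–47: qi
  position 49–50: qi

6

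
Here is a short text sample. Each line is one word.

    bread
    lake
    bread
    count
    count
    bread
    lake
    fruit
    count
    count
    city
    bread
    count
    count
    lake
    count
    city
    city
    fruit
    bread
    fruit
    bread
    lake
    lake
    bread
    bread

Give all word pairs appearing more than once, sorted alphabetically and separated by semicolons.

Bigram counts meeting the condition (more than once):
  bread count: 2
  bread lake: 3
  count city: 2
  count count: 3
  fruit bread: 2
  lake bread: 2

bread count; bread lake; count city; count count; fruit bread; lake bread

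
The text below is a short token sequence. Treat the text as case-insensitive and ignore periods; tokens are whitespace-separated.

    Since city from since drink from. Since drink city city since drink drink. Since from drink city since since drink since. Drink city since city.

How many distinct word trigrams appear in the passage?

25 tokens → 23 trigram windows in total.
Repeated trigrams (each contributes count−1 duplicates):
  drink city since: 2
  from since drink: 2
  since drink city: 2
3 duplicate windows → 23 − 3 = 20 distinct.

20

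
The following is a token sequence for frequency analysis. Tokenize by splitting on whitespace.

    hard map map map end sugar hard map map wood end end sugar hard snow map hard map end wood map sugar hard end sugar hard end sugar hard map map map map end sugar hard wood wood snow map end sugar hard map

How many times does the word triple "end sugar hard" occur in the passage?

6

Scanning the 42 overlapping trigram windows for "end sugar hard":
  position 5–7: end sugar hard
  position 12–14: end sugar hard
  position 24–26: end sugar hard
  position 27–29: end sugar hard
  position 34–36: end sugar hard
  position 41–43: end sugar hard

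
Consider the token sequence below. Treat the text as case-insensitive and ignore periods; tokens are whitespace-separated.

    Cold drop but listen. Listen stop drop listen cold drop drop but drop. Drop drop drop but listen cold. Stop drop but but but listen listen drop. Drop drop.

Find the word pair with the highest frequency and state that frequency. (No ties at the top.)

"drop drop", 6 times

Bigram frequencies (highest first):
  drop drop: 6
  drop but: 4
  but listen: 3
  cold drop: 2
  listen listen: 2
  stop drop: 2
  … (7 more, each ≤ 2)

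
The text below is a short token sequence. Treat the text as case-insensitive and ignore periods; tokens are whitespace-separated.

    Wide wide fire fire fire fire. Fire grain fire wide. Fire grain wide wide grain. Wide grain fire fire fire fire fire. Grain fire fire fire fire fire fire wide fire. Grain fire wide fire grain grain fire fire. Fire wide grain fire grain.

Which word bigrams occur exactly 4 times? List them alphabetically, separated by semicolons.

fire wide; wide fire

Bigram counts meeting the condition (exactly 4 times):
  fire wide: 4
  wide fire: 4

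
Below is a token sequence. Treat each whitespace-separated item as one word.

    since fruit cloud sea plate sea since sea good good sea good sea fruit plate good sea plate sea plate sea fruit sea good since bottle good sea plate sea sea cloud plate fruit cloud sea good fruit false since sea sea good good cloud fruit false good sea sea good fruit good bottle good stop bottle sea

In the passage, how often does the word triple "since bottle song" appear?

0

Scanning the 56 overlapping trigram windows for "since bottle song":
  (none found)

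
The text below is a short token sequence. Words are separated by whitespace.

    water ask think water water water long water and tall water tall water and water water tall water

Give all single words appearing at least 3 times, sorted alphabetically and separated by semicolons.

Unigram counts meeting the condition (at least 3 times):
  tall: 3
  water: 10

tall; water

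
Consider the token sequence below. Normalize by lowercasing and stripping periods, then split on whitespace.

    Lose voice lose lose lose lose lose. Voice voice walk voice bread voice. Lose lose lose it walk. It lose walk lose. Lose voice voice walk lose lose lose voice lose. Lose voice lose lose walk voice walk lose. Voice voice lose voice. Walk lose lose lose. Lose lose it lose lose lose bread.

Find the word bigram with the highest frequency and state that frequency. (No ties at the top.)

Bigram frequencies (highest first):
  lose lose: 17
  lose voice: 7
  voice lose: 5
  voice walk: 4
  walk lose: 4
  voice voice: 3
  … (9 more, each ≤ 2)

"lose lose", 17 times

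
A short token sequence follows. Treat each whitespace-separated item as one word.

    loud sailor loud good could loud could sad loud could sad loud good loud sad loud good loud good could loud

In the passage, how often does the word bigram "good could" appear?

2

Scanning the 20 overlapping bigram windows for "good could":
  position 4–5: good could
  position 19–20: good could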